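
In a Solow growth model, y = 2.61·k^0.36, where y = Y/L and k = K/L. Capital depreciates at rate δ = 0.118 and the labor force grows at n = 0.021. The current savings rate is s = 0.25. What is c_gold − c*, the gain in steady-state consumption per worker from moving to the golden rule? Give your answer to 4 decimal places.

The effective depreciation rate is n + δ = 0.021 + 0.118 = 0.139.
Current steady state (s = 0.25): k* = (0.25·2.61/0.139)^(1/0.64) ≈ 11.2027, y* = 2.61·11.2027^0.36 ≈ 6.2287, c* = (1−0.25)·6.2287 ≈ 4.6715.
Golden rule sets MPK = n+δ: 0.36·2.61·k^(0.36−1) = 0.139, so k_gold = (0.36·2.61/0.139)^(1/0.64) ≈ 19.8045.
y_gold = 2.61·19.8045^0.36 ≈ 7.6467, c_gold = y_gold − 0.139·k_gold ≈ 4.8939.
Gain: Δc = 4.8939 − 4.6715 ≈ 0.2224.

Δc ≈ 0.2224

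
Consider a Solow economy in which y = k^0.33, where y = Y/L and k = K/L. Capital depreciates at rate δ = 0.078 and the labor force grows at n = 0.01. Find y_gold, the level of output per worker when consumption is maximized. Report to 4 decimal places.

y_gold ≈ 1.9175

Break-even investment rate: n + δ = 0.01 + 0.078 = 0.088.
At the golden rule the marginal product of capital equals n+δ: 0.33·k^(0.33−1) = 0.088. Solving, k_gold = (0.33/0.088)^(1/0.67) ≈ 7.1906.
Output: y_gold = k_gold^0.33 = 7.1906^0.33 ≈ 1.9175.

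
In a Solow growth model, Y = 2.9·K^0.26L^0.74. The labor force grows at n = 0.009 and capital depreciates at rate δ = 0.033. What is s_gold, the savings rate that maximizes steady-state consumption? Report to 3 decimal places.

n + δ = 0.009 + 0.033 = 0.042.
At the golden rule MPK = n+δ, and in any Cobb-Douglas steady state s = (n+δ)·k/y = MPK·k/y = capital's share 0.26.

s_gold = 0.260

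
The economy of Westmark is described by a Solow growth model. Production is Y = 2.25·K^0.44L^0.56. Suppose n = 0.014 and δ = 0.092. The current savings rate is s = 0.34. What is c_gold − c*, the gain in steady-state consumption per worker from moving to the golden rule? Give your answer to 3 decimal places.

Capital per worker breaks even when investment replaces (n + δ)·k; here n + δ = 0.106.
Current steady state (s = 0.34): k* = (0.34·2.25/0.106)^(1/0.56) ≈ 34.1018, y* = 2.25·34.1018^0.44 ≈ 10.6317, c* = (1−0.34)·10.6317 ≈ 7.0170.
Setting f'(k) = n+δ gives 0.44·2.25·k^(0.44−1) = 0.106, hence k_gold = (0.44·2.25/0.106)^(1/0.56) ≈ 54.0419.
y_gold = 2.25·54.0419^0.44 ≈ 13.0192, c_gold = y_gold − 0.106·k_gold ≈ 7.2907.
Gain: Δc = 7.2907 − 7.0170 ≈ 0.2738.

Δc ≈ 0.274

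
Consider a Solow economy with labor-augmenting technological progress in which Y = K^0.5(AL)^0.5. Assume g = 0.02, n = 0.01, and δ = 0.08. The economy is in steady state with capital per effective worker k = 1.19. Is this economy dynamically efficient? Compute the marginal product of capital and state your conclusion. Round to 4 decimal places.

dynamically efficient; MPK ≈ 0.4583

Break-even investment rate: n + g + δ = 0.01 + 0.02 + 0.08 = 0.11.
MPK = 0.5·k^(0.5−1) = 0.5·1.19^(-0.5) ≈ 0.4583.
MPK > 0.11, so the economy is dynamically efficient (under-saving).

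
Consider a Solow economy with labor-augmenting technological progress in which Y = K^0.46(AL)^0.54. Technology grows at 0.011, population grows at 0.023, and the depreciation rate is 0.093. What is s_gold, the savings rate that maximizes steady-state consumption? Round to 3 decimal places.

Capital per effective worker breaks even when investment replaces (n + g + δ)·k; here n + g + δ = 0.127.
At the golden rule MPK = n+g+δ, and in any Cobb-Douglas steady state s = (n+g+δ)·k/y = MPK·k/y = capital's share 0.46.

s_gold = 0.460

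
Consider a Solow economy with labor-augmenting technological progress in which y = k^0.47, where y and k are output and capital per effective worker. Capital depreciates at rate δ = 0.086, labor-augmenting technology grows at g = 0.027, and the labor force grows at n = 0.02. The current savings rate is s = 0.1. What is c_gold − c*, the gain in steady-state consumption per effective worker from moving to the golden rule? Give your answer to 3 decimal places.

Δc ≈ 0.925

Break-even investment rate: n + g + δ = 0.02 + 0.027 + 0.086 = 0.133.
Current steady state (s = 0.1): k* = (0.1/0.133)^(1/0.53) ≈ 0.5839, y* = 0.5839^0.47 ≈ 0.7765, c* = (1−0.1)·0.7765 ≈ 0.6989.
Golden rule sets MPK = n+g+δ: 0.47·k^(0.47−1) = 0.133, so k_gold = (0.47/0.133)^(1/0.53) ≈ 10.8250.
y_gold = 10.8250^0.47 ≈ 3.0632, c_gold = y_gold − 0.133·k_gold ≈ 1.6235.
Gain: Δc = 1.6235 − 0.6989 ≈ 0.9246.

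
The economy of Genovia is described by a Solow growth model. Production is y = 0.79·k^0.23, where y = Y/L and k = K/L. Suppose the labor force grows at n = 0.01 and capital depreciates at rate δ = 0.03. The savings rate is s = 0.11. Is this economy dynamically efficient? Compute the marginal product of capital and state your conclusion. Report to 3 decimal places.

dynamically efficient; MPK ≈ 0.084

The effective depreciation rate is n + δ = 0.01 + 0.03 = 0.04.
Steady-state k*: s·A·k^0.23 = 0.04·k gives k* = (0.11·0.79/0.04)^(1/0.77) ≈ 2.7391.
MPK = 0.23·0.79·2.7391^(-0.77) ≈ 0.0836.
MPK > n+δ = 0.04, so the economy is dynamically efficient (under-saving).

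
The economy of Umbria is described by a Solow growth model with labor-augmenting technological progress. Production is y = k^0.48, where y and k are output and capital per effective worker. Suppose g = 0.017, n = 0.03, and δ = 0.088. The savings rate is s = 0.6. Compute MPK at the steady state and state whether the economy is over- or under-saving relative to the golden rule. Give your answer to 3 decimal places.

The effective depreciation rate is n + g + δ = 0.03 + 0.017 + 0.088 = 0.135.
Steady-state k*: s·k^0.48 = 0.135·k gives k* = (0.6/0.135)^(1/0.52) ≈ 17.6118.
MPK = 0.48·17.6118^(-0.52) ≈ 0.1080.
MPK < n+g+δ = 0.135, so the economy is dynamically inefficient (over-saving).

over-saving; MPK ≈ 0.108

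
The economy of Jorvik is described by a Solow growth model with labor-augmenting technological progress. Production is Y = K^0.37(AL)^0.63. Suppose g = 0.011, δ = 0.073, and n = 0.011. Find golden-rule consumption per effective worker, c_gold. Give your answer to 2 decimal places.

c_gold ≈ 1.40

n + g + δ = 0.011 + 0.011 + 0.073 = 0.095.
At the golden rule the marginal product of capital equals n+g+δ: 0.37·k^(0.37−1) = 0.095. Solving, k_gold = (0.37/0.095)^(1/0.63) ≈ 8.6550.
y_gold = 8.6550^0.37 ≈ 2.2222.
c_gold = y_gold − (n+g+δ)·k_gold = 2.2222 − 0.095·8.6550 ≈ 1.4000.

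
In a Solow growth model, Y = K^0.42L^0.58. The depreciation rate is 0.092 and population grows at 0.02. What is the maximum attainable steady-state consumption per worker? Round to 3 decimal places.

n + δ = 0.02 + 0.092 = 0.112.
Maximizing c = f(k) − (n+δ)·k gives f'(k) = n+δ, i.e. 0.42·k^(0.42−1) = 0.112, so k_gold = (0.42/0.112)^(1/0.58) ≈ 9.7658.
y_gold = 9.7658^0.42 ≈ 2.6042.
c_gold = y_gold − (n+δ)·k_gold = 2.6042 − 0.112·9.7658 ≈ 1.5104.

c_gold ≈ 1.510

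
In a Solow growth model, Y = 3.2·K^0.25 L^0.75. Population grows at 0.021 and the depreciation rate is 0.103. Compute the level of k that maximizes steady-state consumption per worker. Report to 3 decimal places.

n + δ = 0.021 + 0.103 = 0.124.
At the golden rule the marginal product of capital equals n+δ: 0.25·3.2·k^(0.25−1) = 0.124. Solving, k_gold = (0.25·3.2/0.124)^(1/0.75) ≈ 12.0104.

k_gold ≈ 12.010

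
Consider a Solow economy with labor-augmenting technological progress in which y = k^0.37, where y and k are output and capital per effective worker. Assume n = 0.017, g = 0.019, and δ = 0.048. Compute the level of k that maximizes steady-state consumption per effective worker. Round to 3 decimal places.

The effective depreciation rate is n + g + δ = 0.017 + 0.019 + 0.048 = 0.084.
At the golden rule the marginal product of capital equals n+g+δ: 0.37·k^(0.37−1) = 0.084. Solving, k_gold = (0.37/0.084)^(1/0.63) ≈ 10.5220.

k_gold ≈ 10.522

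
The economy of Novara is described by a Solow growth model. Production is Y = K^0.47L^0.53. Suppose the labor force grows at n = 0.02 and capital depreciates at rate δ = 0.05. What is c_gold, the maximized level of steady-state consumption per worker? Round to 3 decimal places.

n + δ = 0.02 + 0.05 = 0.07.
Setting f'(k) = n+δ gives 0.47·k^(0.47−1) = 0.07, hence k_gold = (0.47/0.07)^(1/0.53) ≈ 36.3393.
y_gold = 36.3393^0.47 ≈ 5.4122.
c_gold = y_gold − (n+δ)·k_gold = 5.4122 − 0.07·36.3393 ≈ 2.8685.

c_gold ≈ 2.868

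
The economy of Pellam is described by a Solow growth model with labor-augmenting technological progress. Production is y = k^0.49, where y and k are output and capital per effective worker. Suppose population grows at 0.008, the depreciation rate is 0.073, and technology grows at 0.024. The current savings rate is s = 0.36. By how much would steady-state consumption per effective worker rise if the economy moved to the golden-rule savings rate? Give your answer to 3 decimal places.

Δc ≈ 0.150

n + g + δ = 0.008 + 0.024 + 0.073 = 0.105.
Current steady state (s = 0.36): k* = (0.36/0.105)^(1/0.51) ≈ 11.2006, y* = 11.2006^0.49 ≈ 3.2668, c* = (1−0.36)·3.2668 ≈ 2.0908.
Maximizing c = f(k) − (n+g+δ)·k gives f'(k) = n+g+δ, i.e. 0.49·k^(0.49−1) = 0.105, so k_gold = (0.49/0.105)^(1/0.51) ≈ 20.5011.
y_gold = 20.5011^0.49 ≈ 4.3931, c_gold = y_gold − 0.105·k_gold ≈ 2.2405.
Gain: Δc = 2.2405 − 2.0908 ≈ 0.1497.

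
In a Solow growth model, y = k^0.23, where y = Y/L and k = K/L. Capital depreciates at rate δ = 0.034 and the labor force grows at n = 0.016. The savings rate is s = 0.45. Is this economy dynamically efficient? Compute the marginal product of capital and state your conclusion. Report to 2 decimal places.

dynamically inefficient; MPK ≈ 0.03

Break-even investment rate: n + δ = 0.016 + 0.034 = 0.05.
Steady-state k*: s·k^0.23 = 0.05·k gives k* = (0.45/0.05)^(1/0.77) ≈ 17.3491.
MPK = 0.23·17.3491^(-0.77) ≈ 0.0256.
MPK < n+δ = 0.05, so the economy is dynamically inefficient (over-saving).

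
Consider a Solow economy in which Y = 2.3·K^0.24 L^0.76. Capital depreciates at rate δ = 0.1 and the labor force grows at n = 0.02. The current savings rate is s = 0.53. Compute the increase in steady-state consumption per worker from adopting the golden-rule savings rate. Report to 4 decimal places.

Δc ≈ 0.5824

Capital per worker breaks even when investment replaces (n + δ)·k; here n + δ = 0.12.
Current steady state (s = 0.53): k* = (0.53·2.3/0.12)^(1/0.76) ≈ 21.1235, y* = 2.3·21.1235^0.24 ≈ 4.7827, c* = (1−0.53)·4.7827 ≈ 2.2479.
Maximizing c = f(k) − (n+δ)·k gives f'(k) = n+δ, i.e. 0.24·2.3·k^(0.24−1) = 0.12, so k_gold = (0.24·2.3/0.12)^(1/0.76) ≈ 7.4482.
y_gold = 2.3·7.4482^0.24 ≈ 3.7241, c_gold = y_gold − 0.12·k_gold ≈ 2.8303.
Gain: Δc = 2.8303 − 2.2479 ≈ 0.5824.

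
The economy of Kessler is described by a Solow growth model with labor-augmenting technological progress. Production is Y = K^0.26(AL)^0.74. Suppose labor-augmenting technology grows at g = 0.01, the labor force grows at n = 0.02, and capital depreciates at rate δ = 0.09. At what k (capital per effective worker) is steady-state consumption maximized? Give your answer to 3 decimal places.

k_gold ≈ 2.843

n + g + δ = 0.02 + 0.01 + 0.09 = 0.12.
Golden rule sets MPK = n+g+δ: 0.26·k^(0.26−1) = 0.12, so k_gold = (0.26/0.12)^(1/0.74) ≈ 2.8430.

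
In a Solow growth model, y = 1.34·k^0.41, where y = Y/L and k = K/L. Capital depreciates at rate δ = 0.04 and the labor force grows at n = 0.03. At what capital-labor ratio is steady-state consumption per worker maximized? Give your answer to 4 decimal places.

Capital per worker breaks even when investment replaces (n + δ)·k; here n + δ = 0.07.
Setting f'(k) = n+δ gives 0.41·1.34·k^(0.41−1) = 0.07, hence k_gold = (0.41·1.34/0.07)^(1/0.59) ≈ 32.8545.

k_gold ≈ 32.8545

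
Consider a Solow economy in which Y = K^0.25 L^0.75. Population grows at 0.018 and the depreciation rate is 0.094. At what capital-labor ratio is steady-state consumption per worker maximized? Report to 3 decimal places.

The effective depreciation rate is n + δ = 0.018 + 0.094 = 0.112.
Setting f'(k) = n+δ gives 0.25·k^(0.25−1) = 0.112, hence k_gold = (0.25/0.112)^(1/0.75) ≈ 2.9172.

k_gold ≈ 2.917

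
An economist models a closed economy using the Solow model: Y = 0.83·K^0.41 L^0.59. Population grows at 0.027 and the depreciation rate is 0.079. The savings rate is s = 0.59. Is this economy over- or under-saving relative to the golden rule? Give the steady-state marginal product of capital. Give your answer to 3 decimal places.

over-saving; MPK ≈ 0.074

n + δ = 0.027 + 0.079 = 0.106.
Steady-state k*: s·A·k^0.41 = 0.106·k gives k* = (0.59·0.83/0.106)^(1/0.59) ≈ 13.3808.
MPK = 0.41·0.83·13.3808^(-0.59) ≈ 0.0737.
MPK < n+δ = 0.106, so the economy is dynamically inefficient (over-saving).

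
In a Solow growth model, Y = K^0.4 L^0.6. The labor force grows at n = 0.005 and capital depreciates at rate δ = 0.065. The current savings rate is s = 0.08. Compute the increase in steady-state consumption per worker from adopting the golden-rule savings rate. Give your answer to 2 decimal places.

Δc ≈ 0.91

Break-even investment rate: n + δ = 0.005 + 0.065 = 0.07.
Current steady state (s = 0.08): k* = (0.08/0.07)^(1/0.6) ≈ 1.2493, y* = 1.2493^0.4 ≈ 1.0931, c* = (1−0.08)·1.0931 ≈ 1.0057.
Setting f'(k) = n+δ gives 0.4·k^(0.4−1) = 0.07, hence k_gold = (0.4/0.07)^(1/0.6) ≈ 18.2643.
y_gold = 18.2643^0.4 ≈ 3.1963, c_gold = y_gold − 0.07·k_gold ≈ 1.9178.
Gain: Δc = 1.9178 − 1.0057 ≈ 0.9121.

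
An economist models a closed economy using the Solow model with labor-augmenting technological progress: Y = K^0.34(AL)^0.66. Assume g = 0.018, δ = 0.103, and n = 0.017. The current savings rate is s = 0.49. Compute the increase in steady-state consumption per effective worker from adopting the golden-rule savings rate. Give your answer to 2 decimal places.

Δc ≈ 0.07

The effective depreciation rate is n + g + δ = 0.017 + 0.018 + 0.103 = 0.138.
Current steady state (s = 0.49): k* = (0.49/0.138)^(1/0.66) ≈ 6.8205, y* = 6.8205^0.34 ≈ 1.9209, c* = (1−0.49)·1.9209 ≈ 0.9796.
Maximizing c = f(k) − (n+g+δ)·k gives f'(k) = n+g+δ, i.e. 0.34·k^(0.34−1) = 0.138, so k_gold = (0.34/0.138)^(1/0.66) ≈ 3.9204.
y_gold = 3.9204^0.34 ≈ 1.5912, c_gold = y_gold − 0.138·k_gold ≈ 1.0502.
Gain: Δc = 1.0502 − 0.9796 ≈ 0.0706.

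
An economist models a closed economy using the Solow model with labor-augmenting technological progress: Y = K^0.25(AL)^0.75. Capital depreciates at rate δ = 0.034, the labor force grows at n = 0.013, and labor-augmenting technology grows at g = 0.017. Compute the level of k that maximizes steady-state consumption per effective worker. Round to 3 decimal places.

k_gold ≈ 6.152

The effective depreciation rate is n + g + δ = 0.013 + 0.017 + 0.034 = 0.064.
Maximizing c = f(k) − (n+g+δ)·k gives f'(k) = n+g+δ, i.e. 0.25·k^(0.25−1) = 0.064, so k_gold = (0.25/0.064)^(1/0.75) ≈ 6.1520.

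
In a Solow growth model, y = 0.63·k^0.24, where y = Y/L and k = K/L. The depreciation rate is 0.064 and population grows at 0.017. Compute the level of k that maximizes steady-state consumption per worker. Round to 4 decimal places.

k_gold ≈ 2.2734

n + δ = 0.017 + 0.064 = 0.081.
At the golden rule the marginal product of capital equals n+δ: 0.24·0.63·k^(0.24−1) = 0.081. Solving, k_gold = (0.24·0.63/0.081)^(1/0.76) ≈ 2.2734.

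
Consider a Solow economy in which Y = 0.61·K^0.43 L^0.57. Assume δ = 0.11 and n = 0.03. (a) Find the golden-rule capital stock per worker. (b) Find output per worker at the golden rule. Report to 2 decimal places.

(a) k_gold ≈ 3.01; (b) y_gold ≈ 0.98

Break-even investment rate: n + δ = 0.03 + 0.11 = 0.14.
Golden rule sets MPK = n+δ: 0.43·0.61·k^(0.43−1) = 0.14, so k_gold = (0.43·0.61/0.14)^(1/0.57) ≈ 3.0086.
y_gold = 0.61·3.0086^0.43 ≈ 0.9796.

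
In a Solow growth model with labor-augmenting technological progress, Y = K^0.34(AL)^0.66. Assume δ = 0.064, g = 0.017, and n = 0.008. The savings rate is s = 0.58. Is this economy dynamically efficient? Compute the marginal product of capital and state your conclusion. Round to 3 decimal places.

dynamically inefficient; MPK ≈ 0.052

Break-even investment rate: n + g + δ = 0.008 + 0.017 + 0.064 = 0.089.
Steady-state k*: s·k^0.34 = 0.089·k gives k* = (0.58/0.089)^(1/0.66) ≈ 17.1156.
MPK = 0.34·17.1156^(-0.66) ≈ 0.0522.
MPK < n+g+δ = 0.089, so the economy is dynamically inefficient (over-saving).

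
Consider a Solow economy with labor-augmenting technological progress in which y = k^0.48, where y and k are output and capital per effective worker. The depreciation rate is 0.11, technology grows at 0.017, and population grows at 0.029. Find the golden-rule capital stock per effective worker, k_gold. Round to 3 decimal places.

The effective depreciation rate is n + g + δ = 0.029 + 0.017 + 0.11 = 0.156.
Golden rule sets MPK = n+g+δ: 0.48·k^(0.48−1) = 0.156, so k_gold = (0.48/0.156)^(1/0.52) ≈ 8.6833.

k_gold ≈ 8.683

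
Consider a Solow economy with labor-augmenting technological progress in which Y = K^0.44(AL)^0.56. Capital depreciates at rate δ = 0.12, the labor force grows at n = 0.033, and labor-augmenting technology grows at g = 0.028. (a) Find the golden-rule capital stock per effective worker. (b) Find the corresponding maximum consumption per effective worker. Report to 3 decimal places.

(a) k_gold ≈ 4.885; (b) c_gold ≈ 1.125

Break-even investment rate: n + g + δ = 0.033 + 0.028 + 0.12 = 0.181.
Setting f'(k) = n+g+δ gives 0.44·k^(0.44−1) = 0.181, hence k_gold = (0.44/0.181)^(1/0.56) ≈ 4.8852.
y_gold = 4.8852^0.44 ≈ 2.0096; c_gold = y_gold − 0.181·k_gold ≈ 1.1254.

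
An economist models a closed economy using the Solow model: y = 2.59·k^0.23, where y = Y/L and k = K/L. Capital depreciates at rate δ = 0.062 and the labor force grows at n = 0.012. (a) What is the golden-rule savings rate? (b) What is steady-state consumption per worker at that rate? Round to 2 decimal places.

(a) s_gold = 0.23; (b) c_gold ≈ 3.72

Break-even investment rate: n + δ = 0.012 + 0.062 = 0.074.
For Cobb-Douglas, s_gold equals capital's share: s_gold = 0.23.
Maximizing c = f(k) − (n+δ)·k gives f'(k) = n+δ, i.e. 0.23·2.59·k^(0.23−1) = 0.074, so k_gold = (0.23·2.59/0.074)^(1/0.77) ≈ 15.0092.
y_gold = 2.59·15.0092^0.23 ≈ 4.8291; c_gold = (1−0.23)·y_gold ≈ 3.7184.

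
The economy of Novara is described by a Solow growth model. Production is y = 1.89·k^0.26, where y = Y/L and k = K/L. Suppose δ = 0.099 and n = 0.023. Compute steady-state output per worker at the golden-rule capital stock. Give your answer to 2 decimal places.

y_gold ≈ 3.08

The effective depreciation rate is n + δ = 0.023 + 0.099 = 0.122.
Setting f'(k) = n+δ gives 0.26·1.89·k^(0.26−1) = 0.122, hence k_gold = (0.26·1.89/0.122)^(1/0.74) ≈ 6.5716.
Output: y_gold = 1.89·k_gold^0.26 = 1.89·6.5716^0.26 ≈ 3.0836.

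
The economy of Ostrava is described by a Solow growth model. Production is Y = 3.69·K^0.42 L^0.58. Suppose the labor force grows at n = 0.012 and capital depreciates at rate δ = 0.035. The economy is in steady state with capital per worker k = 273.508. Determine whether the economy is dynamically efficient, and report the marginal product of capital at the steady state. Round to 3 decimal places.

n + δ = 0.012 + 0.035 = 0.047.
MPK = 0.42·3.69·k^(0.42−1) = 0.42·3.69·273.508^(-0.58) ≈ 0.0598.
MPK > 0.047, so the economy is dynamically efficient (under-saving).

dynamically efficient; MPK ≈ 0.060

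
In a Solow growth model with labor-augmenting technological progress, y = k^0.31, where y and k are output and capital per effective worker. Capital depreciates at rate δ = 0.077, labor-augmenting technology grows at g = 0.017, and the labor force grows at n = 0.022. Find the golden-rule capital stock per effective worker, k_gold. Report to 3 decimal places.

The effective depreciation rate is n + g + δ = 0.022 + 0.017 + 0.077 = 0.116.
Golden rule sets MPK = n+g+δ: 0.31·k^(0.31−1) = 0.116, so k_gold = (0.31/0.116)^(1/0.69) ≈ 4.1562.

k_gold ≈ 4.156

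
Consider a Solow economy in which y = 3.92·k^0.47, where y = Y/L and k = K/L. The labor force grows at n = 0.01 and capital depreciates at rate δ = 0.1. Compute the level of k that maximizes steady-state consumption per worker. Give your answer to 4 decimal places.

Capital per worker breaks even when investment replaces (n + δ)·k; here n + δ = 0.11.
Setting f'(k) = n+δ gives 0.47·3.92·k^(0.47−1) = 0.11, hence k_gold = (0.47·3.92/0.11)^(1/0.53) ≈ 203.9001.

k_gold ≈ 203.9001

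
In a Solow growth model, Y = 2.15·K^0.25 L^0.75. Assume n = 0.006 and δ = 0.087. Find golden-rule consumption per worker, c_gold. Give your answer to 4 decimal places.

c_gold ≈ 2.8938

Break-even investment rate: n + δ = 0.006 + 0.087 = 0.093.
Maximizing c = f(k) − (n+δ)·k gives f'(k) = n+δ, i.e. 0.25·2.15·k^(0.25−1) = 0.093, so k_gold = (0.25·2.15/0.093)^(1/0.75) ≈ 10.3720.
y_gold = 2.15·10.3720^0.25 ≈ 3.8584.
c_gold = y_gold − (n+δ)·k_gold = 3.8584 − 0.093·10.3720 ≈ 2.8938.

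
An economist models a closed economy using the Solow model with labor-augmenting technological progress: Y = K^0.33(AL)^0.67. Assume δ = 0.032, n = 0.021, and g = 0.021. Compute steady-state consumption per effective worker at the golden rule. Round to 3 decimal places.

c_gold ≈ 1.399

Capital per effective worker breaks even when investment replaces (n + g + δ)·k; here n + g + δ = 0.074.
Setting f'(k) = n+g+δ gives 0.33·k^(0.33−1) = 0.074, hence k_gold = (0.33/0.074)^(1/0.67) ≈ 9.3127.
y_gold = 9.3127^0.33 ≈ 2.0883.
c_gold = y_gold − (n+g+δ)·k_gold = 2.0883 − 0.074·9.3127 ≈ 1.3992.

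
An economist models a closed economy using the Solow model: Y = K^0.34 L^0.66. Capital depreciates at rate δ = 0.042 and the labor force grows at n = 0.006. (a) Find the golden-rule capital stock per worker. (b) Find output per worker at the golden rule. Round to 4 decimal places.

Break-even investment rate: n + δ = 0.006 + 0.042 = 0.048.
Setting f'(k) = n+δ gives 0.34·k^(0.34−1) = 0.048, hence k_gold = (0.34/0.048)^(1/0.66) ≈ 19.4195.
y_gold = 19.4195^0.34 ≈ 2.7416.

(a) k_gold ≈ 19.4195; (b) y_gold ≈ 2.7416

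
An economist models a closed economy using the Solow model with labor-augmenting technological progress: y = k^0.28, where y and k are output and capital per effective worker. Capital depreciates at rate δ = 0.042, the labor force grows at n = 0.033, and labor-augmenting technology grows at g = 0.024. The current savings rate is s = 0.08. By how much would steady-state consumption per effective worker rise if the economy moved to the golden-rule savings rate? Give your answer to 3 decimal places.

Break-even investment rate: n + g + δ = 0.033 + 0.024 + 0.042 = 0.099.
Current steady state (s = 0.08): k* = (0.08/0.099)^(1/0.72) ≈ 0.7438, y* = 0.7438^0.28 ≈ 0.9205, c* = (1−0.08)·0.9205 ≈ 0.8468.
Maximizing c = f(k) − (n+g+δ)·k gives f'(k) = n+g+δ, i.e. 0.28·k^(0.28−1) = 0.099, so k_gold = (0.28/0.099)^(1/0.72) ≈ 4.2376.
y_gold = 4.2376^0.28 ≈ 1.4983, c_gold = y_gold − 0.099·k_gold ≈ 1.0788.
Gain: Δc = 1.0788 − 0.8468 ≈ 0.2319.

Δc ≈ 0.232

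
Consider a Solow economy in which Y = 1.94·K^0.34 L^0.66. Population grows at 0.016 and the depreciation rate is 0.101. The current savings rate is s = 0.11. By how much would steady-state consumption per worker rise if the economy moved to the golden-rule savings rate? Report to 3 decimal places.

Break-even investment rate: n + δ = 0.016 + 0.101 = 0.117.
Current steady state (s = 0.11): k* = (0.11·1.94/0.117)^(1/0.66) ≈ 2.4858, y* = 1.94·2.4858^0.34 ≈ 2.6440, c* = (1−0.11)·2.6440 ≈ 2.3532.
Setting f'(k) = n+δ gives 0.34·1.94·k^(0.34−1) = 0.117, hence k_gold = (0.34·1.94/0.117)^(1/0.66) ≈ 13.7411.
y_gold = 1.94·13.7411^0.34 ≈ 4.7286, c_gold = y_gold − 0.117·k_gold ≈ 3.1209.
Gain: Δc = 3.1209 − 2.3532 ≈ 0.7677.

Δc ≈ 0.768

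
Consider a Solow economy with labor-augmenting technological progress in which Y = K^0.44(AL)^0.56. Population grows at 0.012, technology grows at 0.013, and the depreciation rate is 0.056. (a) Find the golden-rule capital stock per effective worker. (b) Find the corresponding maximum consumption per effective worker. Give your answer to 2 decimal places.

The effective depreciation rate is n + g + δ = 0.012 + 0.013 + 0.056 = 0.081.
Maximizing c = f(k) − (n+g+δ)·k gives f'(k) = n+g+δ, i.e. 0.44·k^(0.44−1) = 0.081, so k_gold = (0.44/0.081)^(1/0.56) ≈ 20.5325.
y_gold = 20.5325^0.44 ≈ 3.7799; c_gold = y_gold − 0.081·k_gold ≈ 2.1167.

(a) k_gold ≈ 20.53; (b) c_gold ≈ 2.12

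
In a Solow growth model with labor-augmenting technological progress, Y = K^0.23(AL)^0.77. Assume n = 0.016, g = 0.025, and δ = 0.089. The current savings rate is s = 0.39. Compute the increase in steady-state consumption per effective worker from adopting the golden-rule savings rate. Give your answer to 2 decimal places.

Δc ≈ 0.07

Capital per effective worker breaks even when investment replaces (n + g + δ)·k; here n + g + δ = 0.13.
Current steady state (s = 0.39): k* = (0.39/0.13)^(1/0.77) ≈ 4.1652, y* = 4.1652^0.23 ≈ 1.3884, c* = (1−0.39)·1.3884 ≈ 0.8469.
Maximizing c = f(k) − (n+g+δ)·k gives f'(k) = n+g+δ, i.e. 0.23·k^(0.23−1) = 0.13, so k_gold = (0.23/0.13)^(1/0.77) ≈ 2.0980.
y_gold = 2.0980^0.23 ≈ 1.1858, c_gold = y_gold − 0.13·k_gold ≈ 0.9131.
Gain: Δc = 0.9131 − 0.8469 ≈ 0.0661.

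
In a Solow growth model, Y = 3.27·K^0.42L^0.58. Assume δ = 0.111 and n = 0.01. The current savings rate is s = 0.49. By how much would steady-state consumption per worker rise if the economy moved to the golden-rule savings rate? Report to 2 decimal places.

n + δ = 0.01 + 0.111 = 0.121.
Current steady state (s = 0.49): k* = (0.49·3.27/0.121)^(1/0.58) ≈ 85.9827, y* = 3.27·85.9827^0.42 ≈ 21.2325, c* = (1−0.49)·21.2325 ≈ 10.8286.
Maximizing c = f(k) − (n+δ)·k gives f'(k) = n+δ, i.e. 0.42·3.27·k^(0.42−1) = 0.121, so k_gold = (0.42·3.27/0.121)^(1/0.58) ≈ 65.9152.
y_gold = 3.27·65.9152^0.42 ≈ 18.9899, c_gold = y_gold − 0.121·k_gold ≈ 11.0141.
Gain: Δc = 11.0141 − 10.8286 ≈ 0.1856.

Δc ≈ 0.19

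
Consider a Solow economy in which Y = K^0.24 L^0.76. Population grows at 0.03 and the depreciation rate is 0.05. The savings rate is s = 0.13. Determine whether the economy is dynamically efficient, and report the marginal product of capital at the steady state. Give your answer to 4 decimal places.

dynamically efficient; MPK ≈ 0.1477

Break-even investment rate: n + δ = 0.03 + 0.05 = 0.08.
Steady-state k*: s·k^0.24 = 0.08·k gives k* = (0.13/0.08)^(1/0.76) ≈ 1.8943.
MPK = 0.24·1.8943^(-0.76) ≈ 0.1477.
MPK > n+δ = 0.08, so the economy is dynamically efficient (under-saving).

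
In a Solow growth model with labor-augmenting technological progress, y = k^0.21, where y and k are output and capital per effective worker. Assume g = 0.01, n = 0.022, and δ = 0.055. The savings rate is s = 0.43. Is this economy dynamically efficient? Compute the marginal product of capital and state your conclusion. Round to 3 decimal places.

n + g + δ = 0.022 + 0.01 + 0.055 = 0.087.
Steady-state k*: s·k^0.21 = 0.087·k gives k* = (0.43/0.087)^(1/0.79) ≈ 7.5582.
MPK = 0.21·7.5582^(-0.79) ≈ 0.0425.
MPK < n+g+δ = 0.087, so the economy is dynamically inefficient (over-saving).

dynamically inefficient; MPK ≈ 0.042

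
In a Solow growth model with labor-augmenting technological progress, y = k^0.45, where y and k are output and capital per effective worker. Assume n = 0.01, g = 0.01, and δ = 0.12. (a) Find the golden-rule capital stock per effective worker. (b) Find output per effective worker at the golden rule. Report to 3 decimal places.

(a) k_gold ≈ 8.355; (b) y_gold ≈ 2.599

Capital per effective worker breaks even when investment replaces (n + g + δ)·k; here n + g + δ = 0.14.
Setting f'(k) = n+g+δ gives 0.45·k^(0.45−1) = 0.14, hence k_gold = (0.45/0.14)^(1/0.55) ≈ 8.3555.
y_gold = 8.3555^0.45 ≈ 2.5995.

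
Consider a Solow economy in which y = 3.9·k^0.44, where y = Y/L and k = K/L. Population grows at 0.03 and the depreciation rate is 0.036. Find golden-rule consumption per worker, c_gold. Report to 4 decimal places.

c_gold ≈ 28.2499

The effective depreciation rate is n + δ = 0.03 + 0.036 = 0.066.
Setting f'(k) = n+δ gives 0.44·3.9·k^(0.44−1) = 0.066, hence k_gold = (0.44·3.9/0.066)^(1/0.56) ≈ 336.3087.
y_gold = 3.9·336.3087^0.44 ≈ 50.4463.
c_gold = y_gold − (n+δ)·k_gold = 50.4463 − 0.066·336.3087 ≈ 28.2499.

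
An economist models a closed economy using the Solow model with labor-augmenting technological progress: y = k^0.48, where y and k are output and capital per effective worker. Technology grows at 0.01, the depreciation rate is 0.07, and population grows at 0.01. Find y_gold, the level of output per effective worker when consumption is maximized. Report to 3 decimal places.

y_gold ≈ 4.689

Capital per effective worker breaks even when investment replaces (n + g + δ)·k; here n + g + δ = 0.09.
Setting f'(k) = n+g+δ gives 0.48·k^(0.48−1) = 0.09, hence k_gold = (0.48/0.09)^(1/0.52) ≈ 25.0077.
Output: y_gold = k_gold^0.48 = 25.0077^0.48 ≈ 4.6890.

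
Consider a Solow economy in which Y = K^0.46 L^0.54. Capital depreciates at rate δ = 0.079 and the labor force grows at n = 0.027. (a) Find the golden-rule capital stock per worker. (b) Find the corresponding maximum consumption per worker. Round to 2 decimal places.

(a) k_gold ≈ 15.15; (b) c_gold ≈ 1.89

Break-even investment rate: n + δ = 0.027 + 0.079 = 0.106.
At the golden rule the marginal product of capital equals n+δ: 0.46·k^(0.46−1) = 0.106. Solving, k_gold = (0.46/0.106)^(1/0.54) ≈ 15.1519.
y_gold = 15.1519^0.46 ≈ 3.4915; c_gold = y_gold − 0.106·k_gold ≈ 1.8854.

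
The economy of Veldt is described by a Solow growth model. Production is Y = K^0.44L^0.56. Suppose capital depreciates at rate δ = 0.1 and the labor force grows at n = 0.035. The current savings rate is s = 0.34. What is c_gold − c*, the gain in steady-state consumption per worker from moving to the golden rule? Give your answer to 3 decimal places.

Δc ≈ 0.053

The effective depreciation rate is n + δ = 0.035 + 0.1 = 0.135.
Current steady state (s = 0.34): k* = (0.34/0.135)^(1/0.56) ≈ 5.2039, y* = 5.2039^0.44 ≈ 2.0663, c* = (1−0.34)·2.0663 ≈ 1.3637.
Golden rule sets MPK = n+δ: 0.44·k^(0.44−1) = 0.135, so k_gold = (0.44/0.135)^(1/0.56) ≈ 8.2468.
y_gold = 8.2468^0.44 ≈ 2.5303, c_gold = y_gold − 0.135·k_gold ≈ 1.4169.
Gain: Δc = 1.4169 − 1.3637 ≈ 0.0532.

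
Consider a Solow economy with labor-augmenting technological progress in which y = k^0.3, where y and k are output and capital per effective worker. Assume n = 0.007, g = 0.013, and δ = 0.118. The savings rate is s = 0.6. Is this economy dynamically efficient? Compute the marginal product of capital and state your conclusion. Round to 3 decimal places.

n + g + δ = 0.007 + 0.013 + 0.118 = 0.138.
Steady-state k*: s·k^0.3 = 0.138·k gives k* = (0.6/0.138)^(1/0.7) ≈ 8.1624.
MPK = 0.3·8.1624^(-0.7) ≈ 0.0690.
MPK < n+g+δ = 0.138, so the economy is dynamically inefficient (over-saving).

dynamically inefficient; MPK ≈ 0.069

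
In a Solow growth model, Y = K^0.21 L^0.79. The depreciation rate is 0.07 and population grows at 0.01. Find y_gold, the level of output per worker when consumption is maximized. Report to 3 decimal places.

Capital per worker breaks even when investment replaces (n + δ)·k; here n + δ = 0.08.
Maximizing c = f(k) − (n+δ)·k gives f'(k) = n+δ, i.e. 0.21·k^(0.21−1) = 0.08, so k_gold = (0.21/0.08)^(1/0.79) ≈ 3.3927.
Output: y_gold = k_gold^0.21 = 3.3927^0.21 ≈ 1.2925.

y_gold ≈ 1.292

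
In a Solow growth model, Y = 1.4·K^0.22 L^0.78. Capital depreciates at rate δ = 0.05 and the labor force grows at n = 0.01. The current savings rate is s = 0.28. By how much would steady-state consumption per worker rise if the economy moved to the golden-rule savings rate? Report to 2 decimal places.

Break-even investment rate: n + δ = 0.01 + 0.05 = 0.06.
Current steady state (s = 0.28): k* = (0.28·1.4/0.06)^(1/0.78) ≈ 11.0929, y* = 1.4·11.0929^0.22 ≈ 2.3770, c* = (1−0.28)·2.3770 ≈ 1.7115.
At the golden rule the marginal product of capital equals n+δ: 0.22·1.4·k^(0.22−1) = 0.06. Solving, k_gold = (0.22·1.4/0.06)^(1/0.78) ≈ 8.1427.
y_gold = 1.4·8.1427^0.22 ≈ 2.2207, c_gold = y_gold − 0.06·k_gold ≈ 1.7322.
Gain: Δc = 1.7322 − 1.7115 ≈ 0.0207.

Δc ≈ 0.02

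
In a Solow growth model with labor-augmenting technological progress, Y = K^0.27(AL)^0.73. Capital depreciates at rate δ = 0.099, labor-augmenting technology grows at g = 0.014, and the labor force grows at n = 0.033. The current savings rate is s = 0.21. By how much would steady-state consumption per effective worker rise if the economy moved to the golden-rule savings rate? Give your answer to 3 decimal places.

Capital per effective worker breaks even when investment replaces (n + g + δ)·k; here n + g + δ = 0.146.
Current steady state (s = 0.21): k* = (0.21/0.146)^(1/0.73) ≈ 1.6453, y* = 1.6453^0.27 ≈ 1.1439, c* = (1−0.21)·1.1439 ≈ 0.9037.
At the golden rule the marginal product of capital equals n+g+δ: 0.27·k^(0.27−1) = 0.146. Solving, k_gold = (0.27/0.146)^(1/0.73) ≈ 2.3215.
y_gold = 2.3215^0.27 ≈ 1.2553, c_gold = y_gold − 0.146·k_gold ≈ 0.9164.
Gain: Δc = 0.9164 − 0.9037 ≈ 0.0127.

Δc ≈ 0.013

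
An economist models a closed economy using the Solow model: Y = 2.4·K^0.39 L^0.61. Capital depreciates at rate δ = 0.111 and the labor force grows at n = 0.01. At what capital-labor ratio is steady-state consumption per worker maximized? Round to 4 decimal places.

k_gold ≈ 28.6116

Break-even investment rate: n + δ = 0.01 + 0.111 = 0.121.
Setting f'(k) = n+δ gives 0.39·2.4·k^(0.39−1) = 0.121, hence k_gold = (0.39·2.4/0.121)^(1/0.61) ≈ 28.6116.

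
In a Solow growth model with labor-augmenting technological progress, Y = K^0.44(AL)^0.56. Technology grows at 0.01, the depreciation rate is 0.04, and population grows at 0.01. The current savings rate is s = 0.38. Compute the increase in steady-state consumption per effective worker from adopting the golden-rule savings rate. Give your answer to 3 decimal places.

Δc ≈ 0.036

The effective depreciation rate is n + g + δ = 0.01 + 0.01 + 0.04 = 0.06.
Current steady state (s = 0.38): k* = (0.38/0.06)^(1/0.56) ≈ 27.0076, y* = 27.0076^0.44 ≈ 4.2644, c* = (1−0.38)·4.2644 ≈ 2.6439.
Golden rule sets MPK = n+g+δ: 0.44·k^(0.44−1) = 0.06, so k_gold = (0.44/0.06)^(1/0.56) ≈ 35.0898.
y_gold = 35.0898^0.44 ≈ 4.7850, c_gold = y_gold − 0.06·k_gold ≈ 2.6796.
Gain: Δc = 2.6796 − 2.6439 ≈ 0.0357.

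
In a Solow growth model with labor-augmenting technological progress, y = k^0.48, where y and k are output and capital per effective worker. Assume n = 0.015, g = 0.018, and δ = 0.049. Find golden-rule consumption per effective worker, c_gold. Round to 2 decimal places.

The effective depreciation rate is n + g + δ = 0.015 + 0.018 + 0.049 = 0.082.
Maximizing c = f(k) − (n+g+δ)·k gives f'(k) = n+g+δ, i.e. 0.48·k^(0.48−1) = 0.082, so k_gold = (0.48/0.082)^(1/0.52) ≈ 29.9104.
y_gold = 29.9104^0.48 ≈ 5.1097.
c_gold = y_gold − (n+g+δ)·k_gold = 5.1097 − 0.082·29.9104 ≈ 2.6570.

c_gold ≈ 2.66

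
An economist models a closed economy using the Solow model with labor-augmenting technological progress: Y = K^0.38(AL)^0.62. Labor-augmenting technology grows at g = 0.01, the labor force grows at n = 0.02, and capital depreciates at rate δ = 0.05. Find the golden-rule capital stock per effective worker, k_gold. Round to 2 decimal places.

Capital per effective worker breaks even when investment replaces (n + g + δ)·k; here n + g + δ = 0.08.
Setting f'(k) = n+g+δ gives 0.38·k^(0.38−1) = 0.08, hence k_gold = (0.38/0.08)^(1/0.62) ≈ 12.3436.

k_gold ≈ 12.34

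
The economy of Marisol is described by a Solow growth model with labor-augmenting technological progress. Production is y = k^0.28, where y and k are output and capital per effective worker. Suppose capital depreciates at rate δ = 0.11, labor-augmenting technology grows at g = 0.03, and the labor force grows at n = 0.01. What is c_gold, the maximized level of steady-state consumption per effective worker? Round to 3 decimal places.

c_gold ≈ 0.918

n + g + δ = 0.01 + 0.03 + 0.11 = 0.15.
At the golden rule the marginal product of capital equals n+g+δ: 0.28·k^(0.28−1) = 0.15. Solving, k_gold = (0.28/0.15)^(1/0.72) ≈ 2.3795.
y_gold = 2.3795^0.28 ≈ 1.2747.
c_gold = y_gold − (n+g+δ)·k_gold = 1.2747 − 0.15·2.3795 ≈ 0.9178.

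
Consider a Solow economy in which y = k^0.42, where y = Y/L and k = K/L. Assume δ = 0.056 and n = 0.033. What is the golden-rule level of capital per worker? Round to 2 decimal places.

Break-even investment rate: n + δ = 0.033 + 0.056 = 0.089.
Maximizing c = f(k) − (n+δ)·k gives f'(k) = n+δ, i.e. 0.42·k^(0.42−1) = 0.089, so k_gold = (0.42/0.089)^(1/0.58) ≈ 14.5153.

k_gold ≈ 14.52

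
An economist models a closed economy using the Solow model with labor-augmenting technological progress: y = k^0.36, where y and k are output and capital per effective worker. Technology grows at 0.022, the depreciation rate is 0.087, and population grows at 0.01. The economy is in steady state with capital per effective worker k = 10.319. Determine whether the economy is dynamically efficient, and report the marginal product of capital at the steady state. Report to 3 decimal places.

dynamically inefficient; MPK ≈ 0.081

The effective depreciation rate is n + g + δ = 0.01 + 0.022 + 0.087 = 0.119.
MPK = 0.36·k^(0.36−1) = 0.36·10.319^(-0.64) ≈ 0.0808.
MPK < 0.119, so the economy is dynamically inefficient (over-saving).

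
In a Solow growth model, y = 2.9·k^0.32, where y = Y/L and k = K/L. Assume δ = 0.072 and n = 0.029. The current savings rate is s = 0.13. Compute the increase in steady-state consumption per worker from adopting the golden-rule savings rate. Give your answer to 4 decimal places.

The effective depreciation rate is n + δ = 0.029 + 0.072 = 0.101.
Current steady state (s = 0.13): k* = (0.13·2.9/0.101)^(1/0.68) ≈ 6.9375, y* = 2.9·6.9375^0.32 ≈ 5.3899, c* = (1−0.13)·5.3899 ≈ 4.6892.
At the golden rule the marginal product of capital equals n+δ: 0.32·2.9·k^(0.32−1) = 0.101. Solving, k_gold = (0.32·2.9/0.101)^(1/0.68) ≈ 26.0921.
y_gold = 2.9·26.0921^0.32 ≈ 8.2353, c_gold = y_gold − 0.101·k_gold ≈ 5.6000.
Gain: Δc = 5.6000 − 4.6892 ≈ 0.9108.

Δc ≈ 0.9108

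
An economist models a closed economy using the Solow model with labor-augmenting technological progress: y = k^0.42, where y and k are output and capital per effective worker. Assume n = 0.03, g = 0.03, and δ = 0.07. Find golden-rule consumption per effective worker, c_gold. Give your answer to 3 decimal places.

c_gold ≈ 1.356

Capital per effective worker breaks even when investment replaces (n + g + δ)·k; here n + g + δ = 0.13.
Setting f'(k) = n+g+δ gives 0.42·k^(0.42−1) = 0.13, hence k_gold = (0.42/0.13)^(1/0.58) ≈ 7.5529.
y_gold = 7.5529^0.42 ≈ 2.3378.
c_gold = y_gold − (n+g+δ)·k_gold = 2.3378 − 0.13·7.5529 ≈ 1.3559.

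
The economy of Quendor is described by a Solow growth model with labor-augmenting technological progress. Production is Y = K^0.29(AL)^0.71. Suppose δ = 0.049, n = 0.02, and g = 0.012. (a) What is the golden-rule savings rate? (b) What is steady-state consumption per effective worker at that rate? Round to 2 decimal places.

Capital per effective worker breaks even when investment replaces (n + g + δ)·k; here n + g + δ = 0.081.
For Cobb-Douglas, s_gold equals capital's share: s_gold = 0.29.
Setting f'(k) = n+g+δ gives 0.29·k^(0.29−1) = 0.081, hence k_gold = (0.29/0.081)^(1/0.71) ≈ 6.0278.
y_gold = 6.0278^0.29 ≈ 1.6836; c_gold = (1−0.29)·y_gold ≈ 1.1954.

(a) s_gold = 0.29; (b) c_gold ≈ 1.20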